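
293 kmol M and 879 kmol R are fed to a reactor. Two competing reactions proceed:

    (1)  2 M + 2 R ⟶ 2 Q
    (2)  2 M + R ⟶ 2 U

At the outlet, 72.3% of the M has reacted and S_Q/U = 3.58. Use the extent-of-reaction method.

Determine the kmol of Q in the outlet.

Conversion of M: M consumed = 0.723 × 293 = 211.8 kmol = 2ξ₁ + 2ξ₂.
Selectivity: 2ξ₁ / (2ξ₂) = 3.58 → ξ₁ = 3.58 ξ₂.
Substitute: (2·3.58 + 2) ξ₂ = 211.8 → ξ₂ = 23.13 kmol, ξ₁ = 82.79 kmol.
Outlet amounts (n = n₀ + Σ ν·ξ):
  M: 293 − 2(82.79) − 2(23.13) = 81.16
  R: 879 − 2(82.79) − 1(23.13) = 690.3
  Q: 0 + 2(82.79) = 165.6
  U: 0 + 2(23.13) = 46.25

166 kmol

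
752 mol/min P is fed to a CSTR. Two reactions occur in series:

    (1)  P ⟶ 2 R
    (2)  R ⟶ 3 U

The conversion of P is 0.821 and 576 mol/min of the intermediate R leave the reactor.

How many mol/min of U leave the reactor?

1980 mol/min

Conversion of P: P consumed = 1ξ₁ = 0.821 × 752 → ξ₁ = 617.4 mol/min.
R balance: n_R = 0 + 2ξ₁ − 1ξ₂ = 576 → ξ₂ = (2·617.4 − 576)/1 = 658.8 mol/min.
Outlet amounts (n = n₀ + Σ ν·ξ):
  P: 752 − 1(617.4) = 134.6
  R: 0 + 2(617.4) − 1(658.8) = 576
  U: 0 + 3(658.8) = 1976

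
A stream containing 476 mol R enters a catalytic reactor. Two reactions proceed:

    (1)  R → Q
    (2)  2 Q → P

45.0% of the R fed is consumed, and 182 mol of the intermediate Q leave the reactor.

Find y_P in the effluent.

Conversion of R: R consumed = 1ξ₁ = 0.45 × 476 → ξ₁ = 214.2 mol.
Q balance: n_Q = 0 + 1ξ₁ − 2ξ₂ = 182 → ξ₂ = (1·214.2 − 182)/2 = 16.1 mol.
Outlet amounts (n = n₀ + Σ ν·ξ):
  R: 476 − 1(214.2) = 261.8
  Q: 0 + 1(214.2) − 2(16.1) = 182
  P: 0 + 1(16.1) = 16.1
Total out = 459.9 mol; y_P = 16.1 / 459.9 = 0.03501.

0.035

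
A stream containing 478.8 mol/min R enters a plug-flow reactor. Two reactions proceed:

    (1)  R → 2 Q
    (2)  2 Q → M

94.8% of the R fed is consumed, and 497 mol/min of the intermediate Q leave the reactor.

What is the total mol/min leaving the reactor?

Conversion of R: R consumed = 1ξ₁ = 0.948 × 478.8 → ξ₁ = 453.9 mol/min.
Q balance: n_Q = 0 + 2ξ₁ − 2ξ₂ = 497 → ξ₂ = (2·453.9 − 497)/2 = 205.4 mol/min.
Outlet amounts (n = n₀ + Σ ν·ξ):
  R: 478.8 − 1(453.9) = 24.9
  Q: 0 + 2(453.9) − 2(205.4) = 497
  M: 0 + 1(205.4) = 205.4
Total out = 24.9 + 497 + 205.4 = 727.3 mol/min.

727 mol/min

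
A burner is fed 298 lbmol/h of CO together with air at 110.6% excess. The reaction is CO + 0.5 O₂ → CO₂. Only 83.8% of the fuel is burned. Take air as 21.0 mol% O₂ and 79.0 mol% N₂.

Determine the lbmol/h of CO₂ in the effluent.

250 lbmol/h

Stoichiometric O₂ = 0.5 × 298 = 149 lbmol/h; O₂ fed = 149 × 2.106 = 313.8 lbmol/h.
N₂ fed = 313.8 × 79/21 = 1180 lbmol/h.
Fuel reacted = 0.838 × 298 → ξ = 249.7 lbmol/h.
Outlet (n = n₀ + ν ξ):
  CO: 298 − 1(249.7) = 48.28
  O₂: 313.8 − 0.5(249.7) = 188.9
  N₂: 1180 (inert)
  CO₂: 0 + 1(249.7) = 249.7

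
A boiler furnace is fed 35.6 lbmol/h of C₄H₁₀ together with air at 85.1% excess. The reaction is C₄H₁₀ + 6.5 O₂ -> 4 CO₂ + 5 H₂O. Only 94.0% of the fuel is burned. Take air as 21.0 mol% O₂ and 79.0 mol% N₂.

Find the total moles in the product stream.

Stoichiometric O₂ = 6.5 × 35.6 = 231.4 lbmol/h; O₂ fed = 231.4 × 1.851 = 428.3 lbmol/h.
N₂ fed = 428.3 × 79/21 = 1611 lbmol/h.
Fuel reacted = 0.94 × 35.6 → ξ = 33.46 lbmol/h.
Outlet (n = n₀ + ν ξ):
  C₄H₁₀: 35.6 − 1(33.46) = 2.136
  O₂: 428.3 − 6.5(33.46) = 210.8
  N₂: 1611 (inert)
  CO₂: 0 + 4(33.46) = 133.9
  H₂O: 0 + 5(33.46) = 167.3
Total out = 2.136 + 210.8 + 1611 + 133.9 + 167.3 = 2125 lbmol/h.

2130 lbmol/h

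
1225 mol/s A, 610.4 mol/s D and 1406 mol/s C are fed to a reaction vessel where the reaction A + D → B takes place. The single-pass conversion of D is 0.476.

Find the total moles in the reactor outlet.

D reacted = 0.476 × 610.4 = 290.6 mol/s; ν_D = −1, so ξ = 290.6/1 = 290.6 mol/s.
Outlet amounts (n = n₀ + ν ξ):
  A: 1225 − 1(290.6) = 934.4
  D: 610.4 − 1(290.6) = 319.8
  B: 0 + 1(290.6) = 290.6
  C: 1406 (inert)
Total out = 934.4 + 319.8 + 290.6 + 1406 = 2951 mol/s.

2950 mol/s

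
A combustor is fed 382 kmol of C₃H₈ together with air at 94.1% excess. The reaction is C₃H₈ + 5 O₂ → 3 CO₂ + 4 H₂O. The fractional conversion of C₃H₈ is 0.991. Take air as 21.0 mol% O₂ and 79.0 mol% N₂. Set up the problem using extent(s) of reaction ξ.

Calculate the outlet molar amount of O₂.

1810 kmol

Stoichiometric O₂ = 5 × 382 = 1910 kmol; O₂ fed = 1910 × 1.941 = 3707 kmol.
N₂ fed = 3707 × 79/21 = 13950 kmol.
Fuel reacted = 0.991 × 382 → ξ = 378.6 kmol.
Outlet (n = n₀ + ν ξ):
  C₃H₈: 382 − 1(378.6) = 3.438
  O₂: 3707 − 5(378.6) = 1814
  N₂: 13950 (inert)
  CO₂: 0 + 3(378.6) = 1136
  H₂O: 0 + 4(378.6) = 1514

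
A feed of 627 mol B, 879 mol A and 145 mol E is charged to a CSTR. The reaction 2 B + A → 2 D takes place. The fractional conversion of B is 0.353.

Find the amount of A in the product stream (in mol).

768 mol

B reacted = 0.353 × 627 = 221.3 mol; ν_B = −2, so ξ = 221.3/2 = 110.7 mol.
Outlet amounts (n = n₀ + ν ξ):
  B: 627 − 2(110.7) = 405.7
  A: 879 − 1(110.7) = 768.3
  D: 0 + 2(110.7) = 221.3
  E: 145 (inert)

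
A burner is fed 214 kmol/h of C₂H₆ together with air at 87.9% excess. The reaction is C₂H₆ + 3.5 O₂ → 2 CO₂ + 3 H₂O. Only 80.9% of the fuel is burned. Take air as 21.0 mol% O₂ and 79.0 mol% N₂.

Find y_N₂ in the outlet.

0.756

Stoichiometric O₂ = 3.5 × 214 = 749 kmol/h; O₂ fed = 749 × 1.879 = 1407 kmol/h.
N₂ fed = 1407 × 79/21 = 5294 kmol/h.
Fuel reacted = 0.809 × 214 → ξ = 173.1 kmol/h.
Outlet (n = n₀ + ν ξ):
  C₂H₆: 214 − 1(173.1) = 40.87
  O₂: 1407 − 3.5(173.1) = 801.4
  N₂: 5294 (inert)
  CO₂: 0 + 2(173.1) = 346.3
  H₂O: 0 + 3(173.1) = 519.4
Total out = 7002 kmol/h; y_N₂ = 5294 / 7002 = 0.7561.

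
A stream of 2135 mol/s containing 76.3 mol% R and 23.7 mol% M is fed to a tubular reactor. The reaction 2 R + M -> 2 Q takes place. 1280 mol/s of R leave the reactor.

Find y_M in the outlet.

For R: n = n₀ − 2ξ → 1280 = 1629 − 2ξ, giving ξ = 174.5 mol/s.
Outlet amounts (n = n₀ + ν ξ):
  R: 1629 − 2(174.5) = 1280
  M: 506 − 1(174.5) = 331.5
  Q: 0 + 2(174.5) = 349
Total out = 1960 mol/s; y_M = 331.5 / 1960 = 0.1691.

0.169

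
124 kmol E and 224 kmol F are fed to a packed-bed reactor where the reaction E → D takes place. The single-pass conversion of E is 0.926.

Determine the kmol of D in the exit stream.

E reacted = 0.926 × 124 = 114.8 kmol; ν_E = −1, so ξ = 114.8/1 = 114.8 kmol.
Outlet amounts (n = n₀ + ν ξ):
  E: 124 − 1(114.8) = 9.176
  D: 0 + 1(114.8) = 114.8
  F: 224 (inert)

115 kmol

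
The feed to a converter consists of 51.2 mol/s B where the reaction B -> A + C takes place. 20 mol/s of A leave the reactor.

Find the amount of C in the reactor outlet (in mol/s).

20 mol/s

For A: n = n₀ + 1ξ → 20 = 0 + 1ξ, giving ξ = 20 mol/s.
Outlet amounts (n = n₀ + ν ξ):
  B: 51.2 − 1(20) = 31.2
  A: 0 + 1(20) = 20
  C: 0 + 1(20) = 20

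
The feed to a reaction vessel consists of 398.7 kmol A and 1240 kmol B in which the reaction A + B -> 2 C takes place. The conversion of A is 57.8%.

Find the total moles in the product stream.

1640 kmol

A reacted = 0.578 × 398.7 = 230.4 kmol; ν_A = −1, so ξ = 230.4/1 = 230.4 kmol.
Outlet amounts (n = n₀ + ν ξ):
  A: 398.7 − 1(230.4) = 168.3
  B: 1240 − 1(230.4) = 1010
  C: 0 + 2(230.4) = 460.9
Total out = 168.3 + 1010 + 460.9 = 1639 kmol.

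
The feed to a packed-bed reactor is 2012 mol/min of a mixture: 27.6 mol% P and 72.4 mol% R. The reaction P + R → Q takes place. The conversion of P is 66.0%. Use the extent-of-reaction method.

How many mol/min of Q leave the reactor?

P reacted = 0.66 × 555.3 = 366.5 mol/min; ν_P = −1, so ξ = 366.5/1 = 366.5 mol/min.
Outlet amounts (n = n₀ + ν ξ):
  P: 555.3 − 1(366.5) = 188.8
  R: 1457 − 1(366.5) = 1090
  Q: 0 + 1(366.5) = 366.5

367 mol/min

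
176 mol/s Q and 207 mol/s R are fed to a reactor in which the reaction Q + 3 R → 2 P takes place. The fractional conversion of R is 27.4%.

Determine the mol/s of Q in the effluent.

R reacted = 0.274 × 207 = 56.72 mol/s; ν_R = −3, so ξ = 56.72/3 = 18.91 mol/s.
Outlet amounts (n = n₀ + ν ξ):
  Q: 176 − 1(18.91) = 157.1
  R: 207 − 3(18.91) = 150.3
  P: 0 + 2(18.91) = 37.81

157 mol/s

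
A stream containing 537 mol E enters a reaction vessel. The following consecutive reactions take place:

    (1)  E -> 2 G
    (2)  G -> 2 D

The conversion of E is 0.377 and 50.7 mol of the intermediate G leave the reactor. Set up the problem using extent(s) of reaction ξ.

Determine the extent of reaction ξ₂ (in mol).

ξ₂ = 354 mol

Conversion of E: E consumed = 1ξ₁ = 0.377 × 537 → ξ₁ = 202.4 mol.
G balance: n_G = 0 + 2ξ₁ − 1ξ₂ = 50.7 → ξ₂ = (2·202.4 − 50.7)/1 = 354.2 mol.
Outlet amounts (n = n₀ + Σ ν·ξ):
  E: 537 − 1(202.4) = 334.6
  G: 0 + 2(202.4) − 1(354.2) = 50.7
  D: 0 + 2(354.2) = 708.4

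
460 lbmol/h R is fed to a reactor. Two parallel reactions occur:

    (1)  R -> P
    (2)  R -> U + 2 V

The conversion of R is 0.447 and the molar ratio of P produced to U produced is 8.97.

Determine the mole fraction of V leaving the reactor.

Conversion of R: R consumed = 0.447 × 460 = 205.6 lbmol/h = 1ξ₁ + 1ξ₂.
Selectivity: 1ξ₁ / (1ξ₂) = 8.97 → ξ₁ = 8.97 ξ₂.
Substitute: (1·8.97 + 1) ξ₂ = 205.6 → ξ₂ = 20.62 lbmol/h, ξ₁ = 185 lbmol/h.
Outlet amounts (n = n₀ + Σ ν·ξ):
  R: 460 − 1(185) − 1(20.62) = 254.4
  P: 0 + 1(185) = 185
  U: 0 + 1(20.62) = 20.62
  V: 0 + 2(20.62) = 41.25
Total out = 501.2 lbmol/h; y_V = 41.25 / 501.2 = 0.08229.

0.0823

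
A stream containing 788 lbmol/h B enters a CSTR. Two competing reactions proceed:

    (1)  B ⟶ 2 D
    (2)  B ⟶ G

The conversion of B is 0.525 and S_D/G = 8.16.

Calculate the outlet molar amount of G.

Conversion of B: B consumed = 0.525 × 788 = 413.7 lbmol/h = 1ξ₁ + 1ξ₂.
Selectivity: 2ξ₁ / (1ξ₂) = 8.16 → ξ₁ = 4.08 ξ₂.
Substitute: (1·4.08 + 1) ξ₂ = 413.7 → ξ₂ = 81.44 lbmol/h, ξ₁ = 332.3 lbmol/h.
Outlet amounts (n = n₀ + Σ ν·ξ):
  B: 788 − 1(332.3) − 1(81.44) = 374.3
  D: 0 + 2(332.3) = 664.5
  G: 0 + 1(81.44) = 81.44

81.4 lbmol/h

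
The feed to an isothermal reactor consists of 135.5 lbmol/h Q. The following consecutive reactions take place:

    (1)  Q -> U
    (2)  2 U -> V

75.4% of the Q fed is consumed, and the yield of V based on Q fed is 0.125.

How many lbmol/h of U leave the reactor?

68.3 lbmol/h

Conversion of Q: Q consumed = 1ξ₁ = 0.754 × 135.5 → ξ₁ = 102.2 lbmol/h.
Yield of V: 1ξ₂ / 135.5 = 0.125 → ξ₂ = 16.94 lbmol/h.
Outlet amounts (n = n₀ + Σ ν·ξ):
  Q: 135.5 − 1(102.2) = 33.33
  U: 0 + 1(102.2) − 2(16.94) = 68.29
  V: 0 + 1(16.94) = 16.94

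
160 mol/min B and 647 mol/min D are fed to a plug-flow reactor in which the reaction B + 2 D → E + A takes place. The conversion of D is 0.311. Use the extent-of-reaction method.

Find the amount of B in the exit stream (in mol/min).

D reacted = 0.311 × 647 = 201.2 mol/min; ν_D = −2, so ξ = 201.2/2 = 100.6 mol/min.
Outlet amounts (n = n₀ + ν ξ):
  B: 160 − 1(100.6) = 59.39
  D: 647 − 2(100.6) = 445.8
  E: 0 + 1(100.6) = 100.6
  A: 0 + 1(100.6) = 100.6

59.4 mol/min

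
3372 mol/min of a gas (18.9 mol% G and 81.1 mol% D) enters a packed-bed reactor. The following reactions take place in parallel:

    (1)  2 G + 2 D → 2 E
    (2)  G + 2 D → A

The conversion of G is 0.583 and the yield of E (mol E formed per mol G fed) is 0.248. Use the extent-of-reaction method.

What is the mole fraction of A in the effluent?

0.0766

Yield of E: 2ξ₁ / 637.3 = 0.248 → ξ₁ = 79.03 mol/min.
Conversion of G: 2ξ₁ + 1ξ₂ = 0.583 × 637.3 = 371.6 → ξ₂ = 213.5 mol/min.
Outlet amounts (n = n₀ + Σ ν·ξ):
  G: 637.3 − 2(79.03) − 1(213.5) = 265.8
  D: 2735 − 2(79.03) − 2(213.5) = 2150
  E: 0 + 2(79.03) = 158.1
  A: 0 + 1(213.5) = 213.5
Total out = 2787 mol/min; y_A = 213.5 / 2787 = 0.07661.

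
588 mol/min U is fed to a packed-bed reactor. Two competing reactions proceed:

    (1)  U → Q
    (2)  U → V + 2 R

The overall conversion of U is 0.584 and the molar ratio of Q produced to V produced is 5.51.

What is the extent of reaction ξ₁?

ξ₁ = 291 mol/min

Conversion of U: U consumed = 0.584 × 588 = 343.4 mol/min = 1ξ₁ + 1ξ₂.
Selectivity: 1ξ₁ / (1ξ₂) = 5.51 → ξ₁ = 5.51 ξ₂.
Substitute: (1·5.51 + 1) ξ₂ = 343.4 → ξ₂ = 52.75 mol/min, ξ₁ = 290.6 mol/min.
Outlet amounts (n = n₀ + Σ ν·ξ):
  U: 588 − 1(290.6) − 1(52.75) = 244.6
  Q: 0 + 1(290.6) = 290.6
  V: 0 + 1(52.75) = 52.75
  R: 0 + 2(52.75) = 105.5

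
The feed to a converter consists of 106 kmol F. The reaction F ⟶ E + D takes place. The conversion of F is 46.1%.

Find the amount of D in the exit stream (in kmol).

48.9 kmol

F reacted = 0.461 × 106 = 48.87 kmol; ν_F = −1, so ξ = 48.87/1 = 48.87 kmol.
Outlet amounts (n = n₀ + ν ξ):
  F: 106 − 1(48.87) = 57.13
  E: 0 + 1(48.87) = 48.87
  D: 0 + 1(48.87) = 48.87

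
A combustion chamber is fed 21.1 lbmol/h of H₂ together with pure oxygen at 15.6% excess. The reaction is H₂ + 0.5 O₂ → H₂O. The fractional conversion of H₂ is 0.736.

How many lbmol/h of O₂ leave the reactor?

4.43 lbmol/h

Stoichiometric O₂ = 0.5 × 21.1 = 10.55 lbmol/h; O₂ fed = 10.55 × 1.156 = 12.2 lbmol/h.
Fuel reacted = 0.736 × 21.1 → ξ = 15.53 lbmol/h.
Outlet (n = n₀ + ν ξ):
  H₂: 21.1 − 1(15.53) = 5.57
  O₂: 12.2 − 0.5(15.53) = 4.431
  H₂O: 0 + 1(15.53) = 15.53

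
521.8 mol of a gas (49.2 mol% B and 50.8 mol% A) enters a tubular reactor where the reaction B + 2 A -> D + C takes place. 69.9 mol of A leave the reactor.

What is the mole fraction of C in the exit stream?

For A: n = n₀ − 2ξ → 69.9 = 265.1 − 2ξ, giving ξ = 97.59 mol.
Outlet amounts (n = n₀ + ν ξ):
  B: 256.7 − 1(97.59) = 159.1
  A: 265.1 − 2(97.59) = 69.9
  D: 0 + 1(97.59) = 97.59
  C: 0 + 1(97.59) = 97.59
Total out = 424.2 mol; y_C = 97.59 / 424.2 = 0.23.

0.23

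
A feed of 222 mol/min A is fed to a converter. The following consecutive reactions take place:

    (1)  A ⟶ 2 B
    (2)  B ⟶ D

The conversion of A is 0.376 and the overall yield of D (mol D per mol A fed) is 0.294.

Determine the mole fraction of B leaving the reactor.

Conversion of A: A consumed = 1ξ₁ = 0.376 × 222 → ξ₁ = 83.47 mol/min.
Yield of D: 1ξ₂ / 222 = 0.294 → ξ₂ = 65.27 mol/min.
Outlet amounts (n = n₀ + Σ ν·ξ):
  A: 222 − 1(83.47) = 138.5
  B: 0 + 2(83.47) − 1(65.27) = 101.7
  D: 0 + 1(65.27) = 65.27
Total out = 305.5 mol/min; y_B = 101.7 / 305.5 = 0.3328.

0.333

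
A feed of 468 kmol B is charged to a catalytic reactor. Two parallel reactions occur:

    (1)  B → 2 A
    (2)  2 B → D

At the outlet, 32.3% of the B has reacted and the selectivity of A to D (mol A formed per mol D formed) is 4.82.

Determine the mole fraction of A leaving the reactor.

0.32

Conversion of B: B consumed = 0.323 × 468 = 151.2 kmol = 1ξ₁ + 2ξ₂.
Selectivity: 2ξ₁ / (1ξ₂) = 4.82 → ξ₁ = 2.41 ξ₂.
Substitute: (1·2.41 + 2) ξ₂ = 151.2 → ξ₂ = 34.28 kmol, ξ₁ = 82.61 kmol.
Outlet amounts (n = n₀ + Σ ν·ξ):
  B: 468 − 1(82.61) − 2(34.28) = 316.8
  A: 0 + 2(82.61) = 165.2
  D: 0 + 1(34.28) = 34.28
Total out = 516.3 kmol; y_A = 165.2 / 516.3 = 0.32.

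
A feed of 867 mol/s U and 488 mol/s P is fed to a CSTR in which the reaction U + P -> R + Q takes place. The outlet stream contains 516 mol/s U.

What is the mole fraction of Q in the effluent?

0.259

For U: n = n₀ − 1ξ → 516 = 867 − 1ξ, giving ξ = 351 mol/s.
Outlet amounts (n = n₀ + ν ξ):
  U: 867 − 1(351) = 516
  P: 488 − 1(351) = 137
  R: 0 + 1(351) = 351
  Q: 0 + 1(351) = 351
Total out = 1355 mol/s; y_Q = 351 / 1355 = 0.259.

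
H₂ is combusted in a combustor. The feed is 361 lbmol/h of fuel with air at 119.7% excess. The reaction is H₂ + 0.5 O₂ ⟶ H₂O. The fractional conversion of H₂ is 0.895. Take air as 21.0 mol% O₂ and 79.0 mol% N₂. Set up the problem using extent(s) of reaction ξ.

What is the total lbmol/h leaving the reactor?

2090 lbmol/h

Stoichiometric O₂ = 0.5 × 361 = 180.5 lbmol/h; O₂ fed = 180.5 × 2.197 = 396.6 lbmol/h.
N₂ fed = 396.6 × 79/21 = 1492 lbmol/h.
Fuel reacted = 0.895 × 361 → ξ = 323.1 lbmol/h.
Outlet (n = n₀ + ν ξ):
  H₂: 361 − 1(323.1) = 37.9
  O₂: 396.6 − 0.5(323.1) = 235
  N₂: 1492 (inert)
  H₂O: 0 + 1(323.1) = 323.1
Total out = 37.9 + 235 + 1492 + 323.1 = 2088 lbmol/h.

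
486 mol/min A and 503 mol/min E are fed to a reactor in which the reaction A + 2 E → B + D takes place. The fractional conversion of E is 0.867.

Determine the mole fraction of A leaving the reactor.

E reacted = 0.867 × 503 = 436.1 mol/min; ν_E = −2, so ξ = 436.1/2 = 218.1 mol/min.
Outlet amounts (n = n₀ + ν ξ):
  A: 486 − 1(218.1) = 267.9
  E: 503 − 2(218.1) = 66.9
  B: 0 + 1(218.1) = 218.1
  D: 0 + 1(218.1) = 218.1
Total out = 770.9 mol/min; y_A = 267.9 / 770.9 = 0.3476.

0.348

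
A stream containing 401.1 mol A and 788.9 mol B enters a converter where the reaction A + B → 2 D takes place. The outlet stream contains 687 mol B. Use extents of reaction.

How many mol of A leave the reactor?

For B: n = n₀ − 1ξ → 687 = 788.9 − 1ξ, giving ξ = 101.9 mol.
Outlet amounts (n = n₀ + ν ξ):
  A: 401.1 − 1(101.9) = 299.2
  B: 788.9 − 1(101.9) = 687
  D: 0 + 2(101.9) = 203.8

299 mol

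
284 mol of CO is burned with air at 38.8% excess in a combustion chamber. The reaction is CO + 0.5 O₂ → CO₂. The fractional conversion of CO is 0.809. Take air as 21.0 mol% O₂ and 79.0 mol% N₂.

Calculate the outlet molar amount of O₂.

82.2 mol

Stoichiometric O₂ = 0.5 × 284 = 142 mol; O₂ fed = 142 × 1.388 = 197.1 mol.
N₂ fed = 197.1 × 79/21 = 741.5 mol.
Fuel reacted = 0.809 × 284 → ξ = 229.8 mol.
Outlet (n = n₀ + ν ξ):
  CO: 284 − 1(229.8) = 54.24
  O₂: 197.1 − 0.5(229.8) = 82.22
  N₂: 741.5 (inert)
  CO₂: 0 + 1(229.8) = 229.8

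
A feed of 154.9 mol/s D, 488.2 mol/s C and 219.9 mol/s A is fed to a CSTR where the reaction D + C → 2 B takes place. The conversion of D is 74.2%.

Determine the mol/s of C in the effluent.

D reacted = 0.742 × 154.9 = 114.9 mol/s; ν_D = −1, so ξ = 114.9/1 = 114.9 mol/s.
Outlet amounts (n = n₀ + ν ξ):
  D: 154.9 − 1(114.9) = 39.96
  C: 488.2 − 1(114.9) = 373.3
  B: 0 + 2(114.9) = 229.9
  A: 219.9 (inert)

373 mol/s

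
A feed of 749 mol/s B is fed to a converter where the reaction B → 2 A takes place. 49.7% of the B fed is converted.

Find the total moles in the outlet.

B reacted = 0.497 × 749 = 372.3 mol/s; ν_B = −1, so ξ = 372.3/1 = 372.3 mol/s.
Outlet amounts (n = n₀ + ν ξ):
  B: 749 − 1(372.3) = 376.7
  A: 0 + 2(372.3) = 744.5
Total out = 376.7 + 744.5 = 1121 mol/s.

1120 mol/s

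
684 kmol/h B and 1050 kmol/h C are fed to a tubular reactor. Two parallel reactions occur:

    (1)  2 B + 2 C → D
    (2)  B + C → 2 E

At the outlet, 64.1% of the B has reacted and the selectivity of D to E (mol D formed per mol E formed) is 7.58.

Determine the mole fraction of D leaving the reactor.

0.193

Conversion of B: B consumed = 0.641 × 684 = 438.4 kmol/h = 2ξ₁ + 1ξ₂.
Selectivity: 1ξ₁ / (2ξ₂) = 7.58 → ξ₁ = 15.16 ξ₂.
Substitute: (2·15.16 + 1) ξ₂ = 438.4 → ξ₂ = 14 kmol/h, ξ₁ = 212.2 kmol/h.
Outlet amounts (n = n₀ + Σ ν·ξ):
  B: 684 − 2(212.2) − 1(14) = 245.6
  C: 1050 − 2(212.2) − 1(14) = 611.6
  D: 0 + 1(212.2) = 212.2
  E: 0 + 2(14) = 28
Total out = 1097 kmol/h; y_D = 212.2 / 1097 = 0.1934.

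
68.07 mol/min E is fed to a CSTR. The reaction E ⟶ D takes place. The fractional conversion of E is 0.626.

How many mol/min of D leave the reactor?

E reacted = 0.626 × 68.07 = 42.61 mol/min; ν_E = −1, so ξ = 42.61/1 = 42.61 mol/min.
Outlet amounts (n = n₀ + ν ξ):
  E: 68.07 − 1(42.61) = 25.46
  D: 0 + 1(42.61) = 42.61

42.6 mol/min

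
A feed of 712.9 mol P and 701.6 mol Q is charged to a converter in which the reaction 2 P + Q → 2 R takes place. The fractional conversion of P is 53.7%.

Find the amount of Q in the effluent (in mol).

510 mol

P reacted = 0.537 × 712.9 = 382.8 mol; ν_P = −2, so ξ = 382.8/2 = 191.4 mol.
Outlet amounts (n = n₀ + ν ξ):
  P: 712.9 − 2(191.4) = 330.1
  Q: 701.6 − 1(191.4) = 510.2
  R: 0 + 2(191.4) = 382.8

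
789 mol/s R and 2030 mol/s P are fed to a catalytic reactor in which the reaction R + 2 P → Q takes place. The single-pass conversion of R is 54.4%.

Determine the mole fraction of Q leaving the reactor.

R reacted = 0.544 × 789 = 429.2 mol/s; ν_R = −1, so ξ = 429.2/1 = 429.2 mol/s.
Outlet amounts (n = n₀ + ν ξ):
  R: 789 − 1(429.2) = 359.8
  P: 2030 − 2(429.2) = 1172
  Q: 0 + 1(429.2) = 429.2
Total out = 1961 mol/s; y_Q = 429.2 / 1961 = 0.2189.

0.219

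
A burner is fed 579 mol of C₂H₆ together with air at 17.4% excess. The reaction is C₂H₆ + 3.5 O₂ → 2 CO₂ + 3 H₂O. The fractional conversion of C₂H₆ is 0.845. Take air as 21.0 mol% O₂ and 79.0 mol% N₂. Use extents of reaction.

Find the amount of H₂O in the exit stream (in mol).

Stoichiometric O₂ = 3.5 × 579 = 2026 mol; O₂ fed = 2026 × 1.174 = 2379 mol.
N₂ fed = 2379 × 79/21 = 8950 mol.
Fuel reacted = 0.845 × 579 → ξ = 489.3 mol.
Outlet (n = n₀ + ν ξ):
  C₂H₆: 579 − 1(489.3) = 89.75
  O₂: 2379 − 3.5(489.3) = 666.7
  N₂: 8950 (inert)
  CO₂: 0 + 2(489.3) = 978.5
  H₂O: 0 + 3(489.3) = 1468

1470 mol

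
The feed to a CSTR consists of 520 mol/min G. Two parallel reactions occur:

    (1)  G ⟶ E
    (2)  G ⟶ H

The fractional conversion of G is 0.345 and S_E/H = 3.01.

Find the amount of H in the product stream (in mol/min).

44.7 mol/min

Conversion of G: G consumed = 0.345 × 520 = 179.4 mol/min = 1ξ₁ + 1ξ₂.
Selectivity: 1ξ₁ / (1ξ₂) = 3.01 → ξ₁ = 3.01 ξ₂.
Substitute: (1·3.01 + 1) ξ₂ = 179.4 → ξ₂ = 44.74 mol/min, ξ₁ = 134.7 mol/min.
Outlet amounts (n = n₀ + Σ ν·ξ):
  G: 520 − 1(134.7) − 1(44.74) = 340.6
  E: 0 + 1(134.7) = 134.7
  H: 0 + 1(44.74) = 44.74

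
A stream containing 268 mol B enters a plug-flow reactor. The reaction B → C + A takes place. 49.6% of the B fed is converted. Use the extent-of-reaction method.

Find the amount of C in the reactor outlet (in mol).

B reacted = 0.496 × 268 = 132.9 mol; ν_B = −1, so ξ = 132.9/1 = 132.9 mol.
Outlet amounts (n = n₀ + ν ξ):
  B: 268 − 1(132.9) = 135.1
  C: 0 + 1(132.9) = 132.9
  A: 0 + 1(132.9) = 132.9

133 mol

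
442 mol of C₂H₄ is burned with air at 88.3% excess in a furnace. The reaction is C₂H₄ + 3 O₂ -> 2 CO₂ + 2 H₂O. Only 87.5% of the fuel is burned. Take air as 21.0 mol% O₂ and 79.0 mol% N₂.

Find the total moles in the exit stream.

12300 mol

Stoichiometric O₂ = 3 × 442 = 1326 mol; O₂ fed = 1326 × 1.883 = 2497 mol.
N₂ fed = 2497 × 79/21 = 9393 mol.
Fuel reacted = 0.875 × 442 → ξ = 386.8 mol.
Outlet (n = n₀ + ν ξ):
  C₂H₄: 442 − 1(386.8) = 55.25
  O₂: 2497 − 3(386.8) = 1337
  N₂: 9393 (inert)
  CO₂: 0 + 2(386.8) = 773.5
  H₂O: 0 + 2(386.8) = 773.5
Total out = 55.25 + 1337 + 9393 + 773.5 + 773.5 = 12330 mol.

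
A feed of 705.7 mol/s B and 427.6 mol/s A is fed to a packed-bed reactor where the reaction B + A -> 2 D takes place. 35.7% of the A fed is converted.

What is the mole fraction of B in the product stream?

A reacted = 0.357 × 427.6 = 152.7 mol/s; ν_A = −1, so ξ = 152.7/1 = 152.7 mol/s.
Outlet amounts (n = n₀ + ν ξ):
  B: 705.7 − 1(152.7) = 553
  A: 427.6 − 1(152.7) = 274.9
  D: 0 + 2(152.7) = 305.3
Total out = 1133 mol/s; y_B = 553 / 1133 = 0.488.

0.488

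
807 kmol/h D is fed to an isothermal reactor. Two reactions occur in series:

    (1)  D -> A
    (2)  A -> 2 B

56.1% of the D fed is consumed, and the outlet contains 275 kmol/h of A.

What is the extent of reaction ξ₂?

Conversion of D: D consumed = 1ξ₁ = 0.561 × 807 → ξ₁ = 452.7 kmol/h.
A balance: n_A = 0 + 1ξ₁ − 1ξ₂ = 275 → ξ₂ = (1·452.7 − 275)/1 = 177.7 kmol/h.
Outlet amounts (n = n₀ + Σ ν·ξ):
  D: 807 − 1(452.7) = 354.3
  A: 0 + 1(452.7) − 1(177.7) = 275
  B: 0 + 2(177.7) = 355.5

ξ₂ = 178 kmol/h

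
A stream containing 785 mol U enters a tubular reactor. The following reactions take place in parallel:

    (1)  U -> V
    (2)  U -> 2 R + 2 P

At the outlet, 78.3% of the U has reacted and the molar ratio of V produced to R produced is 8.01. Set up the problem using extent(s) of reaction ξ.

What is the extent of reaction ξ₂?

Conversion of U: U consumed = 0.783 × 785 = 614.7 mol = 1ξ₁ + 1ξ₂.
Selectivity: 1ξ₁ / (2ξ₂) = 8.01 → ξ₁ = 16.02 ξ₂.
Substitute: (1·16.02 + 1) ξ₂ = 614.7 → ξ₂ = 36.11 mol, ξ₁ = 578.5 mol.
Outlet amounts (n = n₀ + Σ ν·ξ):
  U: 785 − 1(578.5) − 1(36.11) = 170.3
  V: 0 + 1(578.5) = 578.5
  R: 0 + 2(36.11) = 72.23
  P: 0 + 2(36.11) = 72.23

ξ₂ = 36.1 mol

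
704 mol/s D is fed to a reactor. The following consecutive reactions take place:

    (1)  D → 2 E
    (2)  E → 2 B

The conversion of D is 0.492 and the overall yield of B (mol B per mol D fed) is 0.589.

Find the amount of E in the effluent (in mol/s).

485 mol/s

Conversion of D: D consumed = 1ξ₁ = 0.492 × 704 → ξ₁ = 346.4 mol/s.
Yield of B: 2ξ₂ / 704 = 0.589 → ξ₂ = 207.3 mol/s.
Outlet amounts (n = n₀ + Σ ν·ξ):
  D: 704 − 1(346.4) = 357.6
  E: 0 + 2(346.4) − 1(207.3) = 485.4
  B: 0 + 2(207.3) = 414.7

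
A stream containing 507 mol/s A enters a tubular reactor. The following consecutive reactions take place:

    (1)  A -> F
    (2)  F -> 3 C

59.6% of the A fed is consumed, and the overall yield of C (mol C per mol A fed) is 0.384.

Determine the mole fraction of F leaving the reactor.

0.373

Conversion of A: A consumed = 1ξ₁ = 0.596 × 507 → ξ₁ = 302.2 mol/s.
Yield of C: 3ξ₂ / 507 = 0.384 → ξ₂ = 64.9 mol/s.
Outlet amounts (n = n₀ + Σ ν·ξ):
  A: 507 − 1(302.2) = 204.8
  F: 0 + 1(302.2) − 1(64.9) = 237.3
  C: 0 + 3(64.9) = 194.7
Total out = 636.8 mol/s; y_F = 237.3 / 636.8 = 0.3726.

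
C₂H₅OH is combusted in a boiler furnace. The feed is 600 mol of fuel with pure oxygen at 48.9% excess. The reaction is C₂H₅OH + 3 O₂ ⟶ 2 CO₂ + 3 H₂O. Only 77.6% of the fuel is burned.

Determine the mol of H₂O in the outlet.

1400 mol

Stoichiometric O₂ = 3 × 600 = 1800 mol; O₂ fed = 1800 × 1.489 = 2680 mol.
Fuel reacted = 0.776 × 600 → ξ = 465.6 mol.
Outlet (n = n₀ + ν ξ):
  C₂H₅OH: 600 − 1(465.6) = 134.4
  O₂: 2680 − 3(465.6) = 1283
  CO₂: 0 + 2(465.6) = 931.2
  H₂O: 0 + 3(465.6) = 1397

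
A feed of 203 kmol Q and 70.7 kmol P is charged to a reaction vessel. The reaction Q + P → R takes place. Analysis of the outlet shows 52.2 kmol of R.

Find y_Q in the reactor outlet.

For R: n = n₀ + 1ξ → 52.2 = 0 + 1ξ, giving ξ = 52.2 kmol.
Outlet amounts (n = n₀ + ν ξ):
  Q: 203 − 1(52.2) = 150.8
  P: 70.7 − 1(52.2) = 18.5
  R: 0 + 1(52.2) = 52.2
Total out = 221.5 kmol; y_Q = 150.8 / 221.5 = 0.6808.

0.681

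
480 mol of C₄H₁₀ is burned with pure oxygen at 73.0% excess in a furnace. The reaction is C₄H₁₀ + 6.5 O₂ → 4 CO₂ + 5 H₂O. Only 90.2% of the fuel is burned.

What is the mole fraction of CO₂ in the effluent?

Stoichiometric O₂ = 6.5 × 480 = 3120 mol; O₂ fed = 3120 × 1.730 = 5398 mol.
Fuel reacted = 0.902 × 480 → ξ = 433 mol.
Outlet (n = n₀ + ν ξ):
  C₄H₁₀: 480 − 1(433) = 47.04
  O₂: 5398 − 6.5(433) = 2583
  CO₂: 0 + 4(433) = 1732
  H₂O: 0 + 5(433) = 2165
Total out = 6527 mol; y_CO₂ = 1732 / 6527 = 0.2653.

0.265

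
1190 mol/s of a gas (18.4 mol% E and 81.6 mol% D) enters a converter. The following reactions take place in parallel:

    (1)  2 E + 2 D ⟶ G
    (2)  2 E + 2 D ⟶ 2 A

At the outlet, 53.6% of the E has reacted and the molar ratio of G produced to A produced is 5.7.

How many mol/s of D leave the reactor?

854 mol/s

Conversion of E: E consumed = 0.536 × 219 = 117.4 mol/s = 2ξ₁ + 2ξ₂.
Selectivity: 1ξ₁ / (2ξ₂) = 5.7 → ξ₁ = 11.4 ξ₂.
Substitute: (2·11.4 + 2) ξ₂ = 117.4 → ξ₂ = 4.732 mol/s, ξ₁ = 53.95 mol/s.
Outlet amounts (n = n₀ + Σ ν·ξ):
  E: 219 − 2(53.95) − 2(4.732) = 101.6
  D: 971 − 2(53.95) − 2(4.732) = 853.7
  G: 0 + 1(53.95) = 53.95
  A: 0 + 2(4.732) = 9.465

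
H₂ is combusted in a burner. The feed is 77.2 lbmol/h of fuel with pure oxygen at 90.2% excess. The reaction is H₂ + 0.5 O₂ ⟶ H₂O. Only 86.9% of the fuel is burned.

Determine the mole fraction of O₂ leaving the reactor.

0.341

Stoichiometric O₂ = 0.5 × 77.2 = 38.6 lbmol/h; O₂ fed = 38.6 × 1.902 = 73.42 lbmol/h.
Fuel reacted = 0.869 × 77.2 → ξ = 67.09 lbmol/h.
Outlet (n = n₀ + ν ξ):
  H₂: 77.2 − 1(67.09) = 10.11
  O₂: 73.42 − 0.5(67.09) = 39.87
  H₂O: 0 + 1(67.09) = 67.09
Total out = 117.1 lbmol/h; y_O₂ = 39.87 / 117.1 = 0.3406.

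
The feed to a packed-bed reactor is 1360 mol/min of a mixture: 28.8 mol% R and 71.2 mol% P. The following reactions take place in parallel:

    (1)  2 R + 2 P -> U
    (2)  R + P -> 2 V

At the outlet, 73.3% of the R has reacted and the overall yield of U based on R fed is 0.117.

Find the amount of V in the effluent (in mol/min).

Yield of U: 1ξ₁ / 391.7 = 0.117 → ξ₁ = 45.83 mol/min.
Conversion of R: 2ξ₁ + 1ξ₂ = 0.733 × 391.7 = 287.1 → ξ₂ = 195.4 mol/min.
Outlet amounts (n = n₀ + Σ ν·ξ):
  R: 391.7 − 2(45.83) − 1(195.4) = 104.6
  P: 968.3 − 2(45.83) − 1(195.4) = 681.2
  U: 0 + 1(45.83) = 45.83
  V: 0 + 2(195.4) = 390.9

391 mol/min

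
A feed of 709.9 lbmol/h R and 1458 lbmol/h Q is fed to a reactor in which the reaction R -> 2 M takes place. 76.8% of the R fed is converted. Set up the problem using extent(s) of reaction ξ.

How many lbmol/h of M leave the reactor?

R reacted = 0.768 × 709.9 = 545.2 lbmol/h; ν_R = −1, so ξ = 545.2/1 = 545.2 lbmol/h.
Outlet amounts (n = n₀ + ν ξ):
  R: 709.9 − 1(545.2) = 164.7
  M: 0 + 2(545.2) = 1090
  Q: 1458 (inert)

1090 lbmol/h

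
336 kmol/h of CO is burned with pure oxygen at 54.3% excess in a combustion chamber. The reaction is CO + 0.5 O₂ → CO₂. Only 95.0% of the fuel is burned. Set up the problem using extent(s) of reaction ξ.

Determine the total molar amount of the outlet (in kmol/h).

436 kmol/h

Stoichiometric O₂ = 0.5 × 336 = 168 kmol/h; O₂ fed = 168 × 1.543 = 259.2 kmol/h.
Fuel reacted = 0.95 × 336 → ξ = 319.2 kmol/h.
Outlet (n = n₀ + ν ξ):
  CO: 336 − 1(319.2) = 16.8
  O₂: 259.2 − 0.5(319.2) = 99.62
  CO₂: 0 + 1(319.2) = 319.2
Total out = 16.8 + 99.62 + 319.2 = 435.6 kmol/h.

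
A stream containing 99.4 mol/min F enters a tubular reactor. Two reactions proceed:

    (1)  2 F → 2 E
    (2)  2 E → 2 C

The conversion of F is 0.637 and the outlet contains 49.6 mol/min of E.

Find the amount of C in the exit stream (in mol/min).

13.7 mol/min

Conversion of F: F consumed = 2ξ₁ = 0.637 × 99.4 → ξ₁ = 31.66 mol/min.
E balance: n_E = 0 + 2ξ₁ − 2ξ₂ = 49.6 → ξ₂ = (2·31.66 − 49.6)/2 = 6.859 mol/min.
Outlet amounts (n = n₀ + Σ ν·ξ):
  F: 99.4 − 2(31.66) = 36.08
  E: 0 + 2(31.66) − 2(6.859) = 49.6
  C: 0 + 2(6.859) = 13.72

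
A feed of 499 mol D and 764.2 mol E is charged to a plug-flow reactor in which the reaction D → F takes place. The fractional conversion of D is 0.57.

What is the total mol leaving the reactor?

D reacted = 0.57 × 499 = 284.4 mol; ν_D = −1, so ξ = 284.4/1 = 284.4 mol.
Outlet amounts (n = n₀ + ν ξ):
  D: 499 − 1(284.4) = 214.6
  F: 0 + 1(284.4) = 284.4
  E: 764.2 (inert)
Total out = 214.6 + 284.4 + 764.2 = 1263 mol.

1260 mol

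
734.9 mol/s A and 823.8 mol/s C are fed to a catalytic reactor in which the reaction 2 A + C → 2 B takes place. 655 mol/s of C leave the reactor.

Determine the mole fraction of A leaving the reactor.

For C: n = n₀ − 1ξ → 655 = 823.8 − 1ξ, giving ξ = 168.8 mol/s.
Outlet amounts (n = n₀ + ν ξ):
  A: 734.9 − 2(168.8) = 397.3
  C: 823.8 − 1(168.8) = 655
  B: 0 + 2(168.8) = 337.6
Total out = 1390 mol/s; y_A = 397.3 / 1390 = 0.2858.

0.286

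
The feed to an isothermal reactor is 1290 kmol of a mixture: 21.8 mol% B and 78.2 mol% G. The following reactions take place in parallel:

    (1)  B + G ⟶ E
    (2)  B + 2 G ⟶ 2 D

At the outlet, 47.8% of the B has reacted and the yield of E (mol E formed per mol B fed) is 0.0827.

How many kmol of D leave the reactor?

222 kmol

Yield of E: 1ξ₁ / 281.2 = 0.0827 → ξ₁ = 23.26 kmol.
Conversion of B: 1ξ₁ + 1ξ₂ = 0.478 × 281.2 = 134.4 → ξ₂ = 111.2 kmol.
Outlet amounts (n = n₀ + Σ ν·ξ):
  B: 281.2 − 1(23.26) − 1(111.2) = 146.8
  G: 1009 − 1(23.26) − 2(111.2) = 763.2
  E: 0 + 1(23.26) = 23.26
  D: 0 + 2(111.2) = 222.3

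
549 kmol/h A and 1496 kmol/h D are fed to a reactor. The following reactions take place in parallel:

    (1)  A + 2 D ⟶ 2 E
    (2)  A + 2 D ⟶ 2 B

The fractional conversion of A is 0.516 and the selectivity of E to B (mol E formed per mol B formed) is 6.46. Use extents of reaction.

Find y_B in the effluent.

0.0431

Conversion of A: A consumed = 0.516 × 549 = 283.3 kmol/h = 1ξ₁ + 1ξ₂.
Selectivity: 2ξ₁ / (2ξ₂) = 6.46 → ξ₁ = 6.46 ξ₂.
Substitute: (1·6.46 + 1) ξ₂ = 283.3 → ξ₂ = 37.97 kmol/h, ξ₁ = 245.3 kmol/h.
Outlet amounts (n = n₀ + Σ ν·ξ):
  A: 549 − 1(245.3) − 1(37.97) = 265.7
  D: 1496 − 2(245.3) − 2(37.97) = 929.4
  E: 0 + 2(245.3) = 490.6
  B: 0 + 2(37.97) = 75.95
Total out = 1762 kmol/h; y_B = 75.95 / 1762 = 0.04311.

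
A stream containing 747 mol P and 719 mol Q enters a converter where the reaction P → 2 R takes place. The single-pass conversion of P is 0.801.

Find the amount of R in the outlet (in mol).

P reacted = 0.801 × 747 = 598.3 mol; ν_P = −1, so ξ = 598.3/1 = 598.3 mol.
Outlet amounts (n = n₀ + ν ξ):
  P: 747 − 1(598.3) = 148.7
  R: 0 + 2(598.3) = 1197
  Q: 719 (inert)

1200 mol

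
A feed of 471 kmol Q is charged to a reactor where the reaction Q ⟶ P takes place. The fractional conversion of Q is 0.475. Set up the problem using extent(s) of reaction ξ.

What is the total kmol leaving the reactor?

471 kmol

Q reacted = 0.475 × 471 = 223.7 kmol; ν_Q = −1, so ξ = 223.7/1 = 223.7 kmol.
Outlet amounts (n = n₀ + ν ξ):
  Q: 471 − 1(223.7) = 247.3
  P: 0 + 1(223.7) = 223.7
Total out = 247.3 + 223.7 = 471 kmol.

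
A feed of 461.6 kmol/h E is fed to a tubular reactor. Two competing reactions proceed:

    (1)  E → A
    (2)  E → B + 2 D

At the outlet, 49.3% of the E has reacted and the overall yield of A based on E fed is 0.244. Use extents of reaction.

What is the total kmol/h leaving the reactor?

Yield of A: 1ξ₁ / 461.6 = 0.244 → ξ₁ = 112.6 kmol/h.
Conversion of E: 1ξ₁ + 1ξ₂ = 0.493 × 461.6 = 227.6 → ξ₂ = 114.9 kmol/h.
Outlet amounts (n = n₀ + Σ ν·ξ):
  E: 461.6 − 1(112.6) − 1(114.9) = 234
  A: 0 + 1(112.6) = 112.6
  B: 0 + 1(114.9) = 114.9
  D: 0 + 2(114.9) = 229.9
Total out = 234 + 112.6 + 114.9 + 229.9 = 691.5 kmol/h.

691 kmol/h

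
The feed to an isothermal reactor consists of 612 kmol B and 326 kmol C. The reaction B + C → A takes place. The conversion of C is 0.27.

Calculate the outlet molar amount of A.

88 kmol

C reacted = 0.27 × 326 = 88.02 kmol; ν_C = −1, so ξ = 88.02/1 = 88.02 kmol.
Outlet amounts (n = n₀ + ν ξ):
  B: 612 − 1(88.02) = 524
  C: 326 − 1(88.02) = 238
  A: 0 + 1(88.02) = 88.02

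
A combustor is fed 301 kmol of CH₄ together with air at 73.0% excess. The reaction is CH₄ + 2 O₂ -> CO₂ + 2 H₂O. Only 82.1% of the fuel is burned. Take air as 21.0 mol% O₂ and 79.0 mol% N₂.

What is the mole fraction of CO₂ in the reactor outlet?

Stoichiometric O₂ = 2 × 301 = 602 kmol; O₂ fed = 602 × 1.730 = 1041 kmol.
N₂ fed = 1041 × 79/21 = 3918 kmol.
Fuel reacted = 0.821 × 301 → ξ = 247.1 kmol.
Outlet (n = n₀ + ν ξ):
  CH₄: 301 − 1(247.1) = 53.88
  O₂: 1041 − 2(247.1) = 547.2
  N₂: 3918 (inert)
  CO₂: 0 + 1(247.1) = 247.1
  H₂O: 0 + 2(247.1) = 494.2
Total out = 5260 kmol; y_CO₂ = 247.1 / 5260 = 0.04698.

0.047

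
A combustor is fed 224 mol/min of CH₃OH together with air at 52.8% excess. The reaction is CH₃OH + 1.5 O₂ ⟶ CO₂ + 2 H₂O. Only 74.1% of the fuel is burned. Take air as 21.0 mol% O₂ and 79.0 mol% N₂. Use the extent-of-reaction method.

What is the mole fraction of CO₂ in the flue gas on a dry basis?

0.0686

Stoichiometric O₂ = 1.5 × 224 = 336 mol/min; O₂ fed = 336 × 1.528 = 513.4 mol/min.
N₂ fed = 513.4 × 79/21 = 1931 mol/min.
Fuel reacted = 0.741 × 224 → ξ = 166 mol/min.
Outlet (n = n₀ + ν ξ):
  CH₃OH: 224 − 1(166) = 58.02
  O₂: 513.4 − 1.5(166) = 264.4
  N₂: 1931 (inert)
  CO₂: 0 + 1(166) = 166
  H₂O: 0 + 2(166) = 332
Dry total = 2420 mol/min; y_CO₂ (dry) = 166 / 2420 = 0.06859.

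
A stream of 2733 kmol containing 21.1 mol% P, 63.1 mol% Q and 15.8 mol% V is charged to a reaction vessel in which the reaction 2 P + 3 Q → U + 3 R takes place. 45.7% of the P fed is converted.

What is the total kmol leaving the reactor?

2600 kmol

P reacted = 0.457 × 576.7 = 263.5 kmol; ν_P = −2, so ξ = 263.5/2 = 131.8 kmol.
Outlet amounts (n = n₀ + ν ξ):
  P: 576.7 − 2(131.8) = 313.1
  Q: 1725 − 3(131.8) = 1329
  U: 0 + 1(131.8) = 131.8
  R: 0 + 3(131.8) = 395.3
  V: 431.8 (inert)
Total out = 313.1 + 1329 + 131.8 + 395.3 + 431.8 = 2601 kmol.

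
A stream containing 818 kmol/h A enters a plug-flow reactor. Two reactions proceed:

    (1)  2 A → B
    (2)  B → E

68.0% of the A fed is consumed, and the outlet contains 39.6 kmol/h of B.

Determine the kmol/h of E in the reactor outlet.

Conversion of A: A consumed = 2ξ₁ = 0.68 × 818 → ξ₁ = 278.1 kmol/h.
B balance: n_B = 0 + 1ξ₁ − 1ξ₂ = 39.6 → ξ₂ = (1·278.1 − 39.6)/1 = 238.5 kmol/h.
Outlet amounts (n = n₀ + Σ ν·ξ):
  A: 818 − 2(278.1) = 261.8
  B: 0 + 1(278.1) − 1(238.5) = 39.6
  E: 0 + 1(238.5) = 238.5

239 kmol/h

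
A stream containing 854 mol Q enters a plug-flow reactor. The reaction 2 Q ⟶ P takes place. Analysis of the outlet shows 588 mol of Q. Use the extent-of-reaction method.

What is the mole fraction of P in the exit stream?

For Q: n = n₀ − 2ξ → 588 = 854 − 2ξ, giving ξ = 133 mol.
Outlet amounts (n = n₀ + ν ξ):
  Q: 854 − 2(133) = 588
  P: 0 + 1(133) = 133
Total out = 721 mol; y_P = 133 / 721 = 0.1845.

0.184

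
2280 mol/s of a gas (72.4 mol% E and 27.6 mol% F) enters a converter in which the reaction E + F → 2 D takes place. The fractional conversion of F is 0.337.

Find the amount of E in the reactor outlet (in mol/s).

1440 mol/s

F reacted = 0.337 × 629.3 = 212.1 mol/s; ν_F = −1, so ξ = 212.1/1 = 212.1 mol/s.
Outlet amounts (n = n₀ + ν ξ):
  E: 1651 − 1(212.1) = 1439
  F: 629.3 − 1(212.1) = 417.2
  D: 0 + 2(212.1) = 424.1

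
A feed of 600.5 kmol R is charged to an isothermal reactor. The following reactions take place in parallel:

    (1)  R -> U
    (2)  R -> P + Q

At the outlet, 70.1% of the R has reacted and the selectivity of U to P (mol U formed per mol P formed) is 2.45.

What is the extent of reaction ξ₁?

Conversion of R: R consumed = 0.701 × 600.5 = 421 kmol = 1ξ₁ + 1ξ₂.
Selectivity: 1ξ₁ / (1ξ₂) = 2.45 → ξ₁ = 2.45 ξ₂.
Substitute: (1·2.45 + 1) ξ₂ = 421 → ξ₂ = 122 kmol, ξ₁ = 298.9 kmol.
Outlet amounts (n = n₀ + Σ ν·ξ):
  R: 600.5 − 1(298.9) − 1(122) = 179.5
  U: 0 + 1(298.9) = 298.9
  P: 0 + 1(122) = 122
  Q: 0 + 1(122) = 122

ξ₁ = 299 kmol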